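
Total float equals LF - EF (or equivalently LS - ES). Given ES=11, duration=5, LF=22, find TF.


EF = ES + duration = 11 + 5 = 16
LS = LF - duration = 22 - 5 = 17
Total Float = LF - EF = 22 - 16
(or LS - ES = 17 - 11)
= 6


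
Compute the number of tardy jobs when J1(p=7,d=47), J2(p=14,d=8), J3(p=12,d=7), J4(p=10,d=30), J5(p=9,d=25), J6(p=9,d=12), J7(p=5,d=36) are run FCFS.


Completion vs due date:
  J1: C=7, d=47 → on time
  J2: C=21, d=8 → TARDY
  J3: C=33, d=7 → TARDY
  J4: C=43, d=30 → TARDY
  J5: C=52, d=25 → TARDY
  J6: C=61, d=12 → TARDY
  J7: C=66, d=36 → TARDY
Tardy jobs: J2, J3, J4, J5, J6, J7
Count = 6


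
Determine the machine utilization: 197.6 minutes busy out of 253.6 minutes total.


Utilization = busy / total × 100
= 197.6 / 253.6 × 100
= 77.9%


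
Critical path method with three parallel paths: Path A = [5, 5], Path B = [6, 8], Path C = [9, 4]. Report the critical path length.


Path A: 5 + 5 = 10
Path B: 6 + 8 = 14
Path C: 9 + 4 = 13
Critical path = longest = max(10, 14, 13)
= 14 (Path B)


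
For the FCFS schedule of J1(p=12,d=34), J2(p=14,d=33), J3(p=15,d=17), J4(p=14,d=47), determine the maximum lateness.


Lateness per job (L = C - d):
  J1: C=12, d=34, L=-22
  J2: C=26, d=33, L=-7
  J3: C=41, d=17, L=24
  J4: C=55, d=47, L=8
Lmax = max(-22, -7, 24, 8)
= 24


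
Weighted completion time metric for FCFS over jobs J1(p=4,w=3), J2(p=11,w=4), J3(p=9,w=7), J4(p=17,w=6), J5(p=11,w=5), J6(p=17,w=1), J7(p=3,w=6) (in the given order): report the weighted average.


Completion times:
  J1: C=4, w×C=3×4=12
  J2: C=15, w×C=4×15=60
  J3: C=24, w×C=7×24=168
  J4: C=41, w×C=6×41=246
  J5: C=52, w×C=5×52=260
  J6: C=69, w×C=1×69=69
  J7: C=72, w×C=6×72=432
Sum w×C = 1247
Sum w = 32
Weighted avg = 1247/32
= 38.97


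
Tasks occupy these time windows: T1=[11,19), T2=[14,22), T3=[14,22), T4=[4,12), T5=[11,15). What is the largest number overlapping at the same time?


Check each time point for overlaps:
  t=14: 4 tasks active (T1, T2, T3, T5)
Max concurrent = 4


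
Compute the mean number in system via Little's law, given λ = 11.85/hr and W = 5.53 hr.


Little's law: L = λ × W
= 11.85 × 5.53
= 65.53


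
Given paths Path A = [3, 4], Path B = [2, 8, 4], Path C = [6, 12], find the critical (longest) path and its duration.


Path A: 3 + 4 = 7
Path B: 2 + 8 + 4 = 14
Path C: 6 + 12 = 18
Critical path = longest = max(7, 14, 18)
= 18 (Path C)


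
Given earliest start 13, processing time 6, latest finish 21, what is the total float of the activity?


EF = ES + duration = 13 + 6 = 19
LS = LF - duration = 21 - 6 = 15
Total Float = LF - EF = 21 - 19
(or LS - ES = 15 - 13)
= 2


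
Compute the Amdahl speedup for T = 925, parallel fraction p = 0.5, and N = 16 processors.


Amdahl's law: T_p = T × ((1-p) + p/N)
= 925 × ((1-0.5) + 0.5/16)
= 925 × (0.50 + 0.0312)
= 925 × 0.5312
= 491.41
Speedup = 925/491.41
= 1.88×


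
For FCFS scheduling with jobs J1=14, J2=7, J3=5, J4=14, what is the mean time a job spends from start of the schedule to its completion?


Completion times:
  J1: completes at 14
  J2: completes at 21
  J3: completes at 26
  J4: completes at 40
Sum = 101
Average = 101/4
= 25.25


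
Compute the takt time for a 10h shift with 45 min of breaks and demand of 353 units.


Available = 10×60 - 45 = 555 min
Takt time = 555 / 353
= 1.57 min/unit


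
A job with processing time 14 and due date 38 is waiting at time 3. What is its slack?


Slack = due - current_time - processing
= 38 - 3 - 14
= 21


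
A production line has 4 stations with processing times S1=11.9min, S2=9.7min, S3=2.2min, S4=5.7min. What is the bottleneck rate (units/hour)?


Bottleneck = longest station time
Station times: [11.9, 9.7, 2.2, 5.7]
Max = 11.9 min
Rate = 60 / 11.9
= 5.04 units/hour (bottleneck: 11.9min)


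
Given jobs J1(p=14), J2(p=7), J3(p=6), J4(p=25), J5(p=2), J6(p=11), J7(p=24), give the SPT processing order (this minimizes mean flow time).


SPT: sort by shortest processing time
  J5: p=2
  J3: p=6
  J2: p=7
  J6: p=11
  J1: p=14
  J7: p=24
  J4: p=25
Order: J5 → J3 → J2 → J6 → J1 → J7 → J4


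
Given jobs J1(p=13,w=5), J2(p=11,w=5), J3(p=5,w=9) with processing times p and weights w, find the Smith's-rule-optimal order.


WSPT (Smith's rule): sort by p/w ascending
  J3: p/w = 5/9 = 0.556
  J2: p/w = 11/5 = 2.200
  J1: p/w = 13/5 = 2.600
Order: J3 → J2 → J1


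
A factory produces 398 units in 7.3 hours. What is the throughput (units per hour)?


Throughput = units / time
= 398 / 7.3
= 54.5 units/hour


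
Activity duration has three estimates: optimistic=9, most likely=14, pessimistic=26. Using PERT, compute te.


te = (o + 4m + p) / 6
= (9 + 4×14 + 26) / 6
= (9 + 56 + 26) / 6
= 91 / 6
= 15.17


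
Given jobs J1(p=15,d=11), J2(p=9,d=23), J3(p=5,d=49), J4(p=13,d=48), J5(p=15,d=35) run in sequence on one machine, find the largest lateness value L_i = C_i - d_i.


Lateness per job (L = C - d):
  J1: C=15, d=11, L=4
  J2: C=24, d=23, L=1
  J3: C=29, d=49, L=-20
  J4: C=42, d=48, L=-6
  J5: C=57, d=35, L=22
Lmax = max(4, 1, -20, -6, 22)
= 22


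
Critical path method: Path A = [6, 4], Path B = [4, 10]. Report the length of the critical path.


Path A: 6 + 4 = 10
Path B: 4 + 10 = 14
Critical path = longest = max(10, 14)
= 14 (Path B)


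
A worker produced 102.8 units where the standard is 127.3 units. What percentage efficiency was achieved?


Efficiency = (actual / standard) × 100
= (102.8 / 127.3) × 100
= 80.8%


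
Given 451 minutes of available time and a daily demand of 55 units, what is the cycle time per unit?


Cycle time = available time / demand
= 451 / 55
= 8.20 min/unit


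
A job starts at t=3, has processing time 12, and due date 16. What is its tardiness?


Completion = start + processing = 3 + 12 = 15
Tardiness = max(0, C - d) = max(0, 15 - 16)
= max(0, -1)
= 0


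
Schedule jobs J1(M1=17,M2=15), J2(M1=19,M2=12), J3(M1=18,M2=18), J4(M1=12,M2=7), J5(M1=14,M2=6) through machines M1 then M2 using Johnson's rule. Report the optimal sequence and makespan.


Johnson's rule:
Group 1 (M1≤M2, sort by M1): ['J3']
Group 2 (M1>M2, sort desc M2): ['J1', 'J2', 'J4', 'J5']
Sequence: J3 → J1 → J2 → J4 → J5
Makespan calculation:
  J3: M1 done=18, M2 done=36
  J1: M1 done=35, M2 done=51
  J2: M1 done=54, M2 done=66
  J4: M1 done=66, M2 done=73
  J5: M1 done=80, M2 done=86
= Sequence: J3 → J1 → J2 → J4 → J5, Makespan: 86


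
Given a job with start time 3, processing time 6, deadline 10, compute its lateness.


Completion = 3 + 6 = 9
Lateness = C - d = 9 - 10
= -1


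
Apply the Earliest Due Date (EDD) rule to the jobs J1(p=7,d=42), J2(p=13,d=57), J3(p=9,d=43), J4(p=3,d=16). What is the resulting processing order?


EDD: sort by earliest due date
  J4: d=16, p=3
  J1: d=42, p=7
  J3: d=43, p=9
  J2: d=57, p=13
Order: J4 → J1 → J3 → J2


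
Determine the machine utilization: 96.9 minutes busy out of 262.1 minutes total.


Utilization = busy / total × 100
= 96.9 / 262.1 × 100
= 37.0%


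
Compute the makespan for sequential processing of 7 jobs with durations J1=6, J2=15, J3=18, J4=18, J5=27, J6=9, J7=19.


Sequential makespan: sum all processing times
= 6 + 15 + 18 + 18 + 27 + 9 + 19
= 112 time units


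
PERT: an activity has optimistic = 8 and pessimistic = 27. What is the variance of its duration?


σ² = ((p - o) / 6)² = (p - o)² / 36
= (27 - 8)² / 36
= 19² / 36
= 361 / 36
= 10.0278


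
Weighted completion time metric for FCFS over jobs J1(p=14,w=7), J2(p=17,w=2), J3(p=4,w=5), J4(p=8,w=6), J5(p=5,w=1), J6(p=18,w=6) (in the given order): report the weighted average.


Completion times:
  J1: C=14, w×C=7×14=98
  J2: C=31, w×C=2×31=62
  J3: C=35, w×C=5×35=175
  J4: C=43, w×C=6×43=258
  J5: C=48, w×C=1×48=48
  J6: C=66, w×C=6×66=396
Sum w×C = 1037
Sum w = 27
Weighted avg = 1037/27
= 38.41


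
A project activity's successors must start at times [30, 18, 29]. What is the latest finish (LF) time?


LF = min of all successor start times
Successors start at: [30, 18, 29]
LF = min(30, 18, 29)
= 18


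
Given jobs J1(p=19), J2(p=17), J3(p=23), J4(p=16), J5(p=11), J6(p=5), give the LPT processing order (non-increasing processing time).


LPT: sort by longest processing time first
  J3: p=23
  J1: p=19
  J2: p=17
  J4: p=16
  J5: p=11
  J6: p=5
Order: J3 → J1 → J2 → J4 → J5 → J6


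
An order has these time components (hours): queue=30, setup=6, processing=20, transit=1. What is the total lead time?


Lead time = queue + setup + processing + transit
= 30 + 6 + 20 + 1
= 57 hours


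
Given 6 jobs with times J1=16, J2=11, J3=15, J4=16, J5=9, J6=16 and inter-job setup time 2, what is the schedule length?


Makespan = Σ processing + (n-1) × setup
= (16 + 11 + 15 + 16 + 9 + 16) + (6-1)×2
= 83 + 10
= 93 time units


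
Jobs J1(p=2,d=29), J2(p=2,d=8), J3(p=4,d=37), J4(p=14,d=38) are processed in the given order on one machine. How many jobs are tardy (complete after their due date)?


Completion vs due date:
  J1: C=2, d=29 → on time
  J2: C=4, d=8 → on time
  J3: C=8, d=37 → on time
  J4: C=22, d=38 → on time
Tardy jobs: none
Count = 0


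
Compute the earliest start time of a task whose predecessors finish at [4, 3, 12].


ES = max of all predecessor completion times
Predecessors: [4, 3, 12]
ES = max(4, 3, 12)
= 12


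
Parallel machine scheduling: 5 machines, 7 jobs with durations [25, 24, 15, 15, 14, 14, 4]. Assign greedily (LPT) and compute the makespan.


Jobs (LPT sorted): [25, 24, 15, 15, 14, 14, 4]
Machines: 5
  J=25 → Machine 1 (load: 0+25=25)
  J=24 → Machine 2 (load: 0+24=24)
  J=15 → Machine 3 (load: 0+15=15)
  J=15 → Machine 4 (load: 0+15=15)
  J=14 → Machine 5 (load: 0+14=14)
  J=14 → Machine 5 (load: 14+14=28)
  J=4 → Machine 3 (load: 15+4=19)
Machine loads: [25, 24, 19, 15, 28]
Makespan = max = 28 time units


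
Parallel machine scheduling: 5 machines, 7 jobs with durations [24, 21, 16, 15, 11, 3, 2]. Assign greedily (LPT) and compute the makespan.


Jobs (LPT sorted): [24, 21, 16, 15, 11, 3, 2]
Machines: 5
  J=24 → Machine 1 (load: 0+24=24)
  J=21 → Machine 2 (load: 0+21=21)
  J=16 → Machine 3 (load: 0+16=16)
  J=15 → Machine 4 (load: 0+15=15)
  J=11 → Machine 5 (load: 0+11=11)
  J=3 → Machine 5 (load: 11+3=14)
  J=2 → Machine 5 (load: 14+2=16)
Machine loads: [24, 21, 16, 15, 16]
Makespan = max = 24 time units


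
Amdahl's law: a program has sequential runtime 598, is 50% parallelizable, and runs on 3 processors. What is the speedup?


Amdahl's law: T_p = T × ((1-p) + p/N)
= 598 × ((1-0.5) + 0.5/3)
= 598 × (0.50 + 0.1667)
= 598 × 0.6667
= 398.67
Speedup = 598/398.67
= 1.50×


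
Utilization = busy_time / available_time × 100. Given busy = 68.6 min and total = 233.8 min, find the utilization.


Utilization = busy / total × 100
= 68.6 / 233.8 × 100
= 29.3%


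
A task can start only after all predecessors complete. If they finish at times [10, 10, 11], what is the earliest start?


ES = max of all predecessor completion times
Predecessors: [10, 10, 11]
ES = max(10, 10, 11)
= 11


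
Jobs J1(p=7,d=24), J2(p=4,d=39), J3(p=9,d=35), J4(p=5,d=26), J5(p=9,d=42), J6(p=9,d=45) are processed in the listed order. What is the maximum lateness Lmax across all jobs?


Lateness per job (L = C - d):
  J1: C=7, d=24, L=-17
  J2: C=11, d=39, L=-28
  J3: C=20, d=35, L=-15
  J4: C=25, d=26, L=-1
  J5: C=34, d=42, L=-8
  J6: C=43, d=45, L=-2
Lmax = max(-17, -28, -15, -1, -8, -2)
= -1


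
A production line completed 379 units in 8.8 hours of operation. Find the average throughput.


Throughput = units / time
= 379 / 8.8
= 43.1 units/hour


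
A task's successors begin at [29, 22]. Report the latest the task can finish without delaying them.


LF = min of all successor start times
Successors start at: [29, 22]
LF = min(29, 22)
= 22


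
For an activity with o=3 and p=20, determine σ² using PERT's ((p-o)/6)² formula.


σ² = ((p - o) / 6)² = (p - o)² / 36
= (20 - 3)² / 36
= 17² / 36
= 289 / 36
= 8.0278


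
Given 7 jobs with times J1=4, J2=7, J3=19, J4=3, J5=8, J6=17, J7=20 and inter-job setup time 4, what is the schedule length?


Makespan = Σ processing + (n-1) × setup
= (4 + 7 + 19 + 3 + 8 + 17 + 20) + (7-1)×4
= 78 + 24
= 102 time units


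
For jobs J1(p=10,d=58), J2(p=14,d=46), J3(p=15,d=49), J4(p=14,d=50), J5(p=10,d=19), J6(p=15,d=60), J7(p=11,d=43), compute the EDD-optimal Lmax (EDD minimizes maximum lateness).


EDD order: J5 → J7 → J2 → J3 → J4 → J1 → J6
Completion and lateness:
  J5: C=10, d=19, L=10-19=-9
  J7: C=21, d=43, L=21-43=-22
  J2: C=35, d=46, L=35-46=-11
  J3: C=50, d=49, L=50-49=1
  J4: C=64, d=50, L=64-50=14
  J1: C=74, d=58, L=74-58=16
  J6: C=89, d=60, L=89-60=29
Lmax = max(-9, -22, -11, 1, 14, 16, 29)
= 29


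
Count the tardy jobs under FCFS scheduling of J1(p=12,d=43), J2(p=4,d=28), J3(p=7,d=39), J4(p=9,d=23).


Completion vs due date:
  J1: C=12, d=43 → on time
  J2: C=16, d=28 → on time
  J3: C=23, d=39 → on time
  J4: C=32, d=23 → TARDY
Tardy jobs: J4
Count = 1


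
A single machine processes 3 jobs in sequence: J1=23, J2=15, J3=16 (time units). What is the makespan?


Sequential makespan: sum all processing times
= 23 + 15 + 16
= 54 time units


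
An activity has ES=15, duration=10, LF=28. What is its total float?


EF = ES + duration = 15 + 10 = 25
LS = LF - duration = 28 - 10 = 18
Total Float = LF - EF = 28 - 25
(or LS - ES = 18 - 15)
= 3


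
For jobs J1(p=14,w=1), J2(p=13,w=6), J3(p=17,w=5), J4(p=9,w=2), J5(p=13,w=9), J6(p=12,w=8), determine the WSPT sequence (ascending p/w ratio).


WSPT (Smith's rule): sort by p/w ascending
  J5: p/w = 13/9 = 1.444
  J6: p/w = 12/8 = 1.500
  J2: p/w = 13/6 = 2.167
  J3: p/w = 17/5 = 3.400
  J4: p/w = 9/2 = 4.500
  J1: p/w = 14/1 = 14.000
Order: J5 → J6 → J2 → J3 → J4 → J1


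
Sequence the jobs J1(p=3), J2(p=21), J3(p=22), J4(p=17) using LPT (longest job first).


LPT: sort by longest processing time first
  J3: p=22
  J2: p=21
  J4: p=17
  J1: p=3
Order: J3 → J2 → J4 → J1


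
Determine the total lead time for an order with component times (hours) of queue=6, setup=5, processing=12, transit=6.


Lead time = queue + setup + processing + transit
= 6 + 5 + 12 + 6
= 29 hours


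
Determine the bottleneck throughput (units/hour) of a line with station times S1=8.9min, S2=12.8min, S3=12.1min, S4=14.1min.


Bottleneck = longest station time
Station times: [8.9, 12.8, 12.1, 14.1]
Max = 14.1 min
Rate = 60 / 14.1
= 4.26 units/hour (bottleneck: 14.1min)


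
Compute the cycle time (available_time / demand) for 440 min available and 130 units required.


Cycle time = available time / demand
= 440 / 130
= 3.38 min/unit


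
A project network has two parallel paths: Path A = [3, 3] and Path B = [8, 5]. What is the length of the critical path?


Path A: 3 + 3 = 6
Path B: 8 + 5 = 13
Critical path = longest = max(6, 13)
= 13 (Path B)


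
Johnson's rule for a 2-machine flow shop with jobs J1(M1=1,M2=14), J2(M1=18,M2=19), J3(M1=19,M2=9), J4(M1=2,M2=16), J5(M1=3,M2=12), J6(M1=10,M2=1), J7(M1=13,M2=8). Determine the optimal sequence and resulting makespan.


Johnson's rule:
Group 1 (M1≤M2, sort by M1): ['J1', 'J4', 'J5', 'J2']
Group 2 (M1>M2, sort desc M2): ['J3', 'J7', 'J6']
Sequence: J1 → J4 → J5 → J2 → J3 → J7 → J6
Makespan calculation:
  J1: M1 done=1, M2 done=15
  J4: M1 done=3, M2 done=31
  J5: M1 done=6, M2 done=43
  J2: M1 done=24, M2 done=62
  J3: M1 done=43, M2 done=71
  J7: M1 done=56, M2 done=79
  J6: M1 done=66, M2 done=80
= Sequence: J1 → J4 → J5 → J2 → J3 → J7 → J6, Makespan: 80


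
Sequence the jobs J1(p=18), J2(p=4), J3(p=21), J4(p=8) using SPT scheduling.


SPT: sort by shortest processing time
  J2: p=4
  J4: p=8
  J1: p=18
  J3: p=21
Order: J2 → J4 → J1 → J3


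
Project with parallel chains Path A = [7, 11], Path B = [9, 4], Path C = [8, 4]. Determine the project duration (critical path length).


Path A: 7 + 11 = 18
Path B: 9 + 4 = 13
Path C: 8 + 4 = 12
Critical path = longest = max(18, 13, 12)
= 18 (Path A)


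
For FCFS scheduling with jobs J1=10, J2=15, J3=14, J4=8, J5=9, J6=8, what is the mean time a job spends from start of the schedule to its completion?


Completion times:
  J1: completes at 10
  J2: completes at 25
  J3: completes at 39
  J4: completes at 47
  J5: completes at 56
  J6: completes at 64
Sum = 241
Average = 241/6
= 40.17


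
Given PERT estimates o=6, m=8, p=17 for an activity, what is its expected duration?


te = (o + 4m + p) / 6
= (6 + 4×8 + 17) / 6
= (6 + 32 + 17) / 6
= 55 / 6
= 9.17


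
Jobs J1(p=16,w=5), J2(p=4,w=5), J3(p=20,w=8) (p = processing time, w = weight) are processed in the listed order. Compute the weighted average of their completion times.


Completion times:
  J1: C=16, w×C=5×16=80
  J2: C=20, w×C=5×20=100
  J3: C=40, w×C=8×40=320
Sum w×C = 500
Sum w = 18
Weighted avg = 500/18
= 27.78


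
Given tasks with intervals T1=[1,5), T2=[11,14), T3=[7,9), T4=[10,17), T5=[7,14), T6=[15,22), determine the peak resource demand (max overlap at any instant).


Check each time point for overlaps:
  t=11: 3 tasks active (T2, T4, T5)
Max concurrent = 3


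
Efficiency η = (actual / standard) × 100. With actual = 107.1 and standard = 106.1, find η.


Efficiency = (actual / standard) × 100
= (107.1 / 106.1) × 100
= 100.9%


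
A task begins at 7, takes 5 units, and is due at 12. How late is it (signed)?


Completion = 7 + 5 = 12
Lateness = C - d = 12 - 12
= 0


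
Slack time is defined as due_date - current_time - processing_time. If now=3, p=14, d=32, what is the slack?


Slack = due - current_time - processing
= 32 - 3 - 14
= 15


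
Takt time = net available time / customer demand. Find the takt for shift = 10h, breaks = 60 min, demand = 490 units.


Available = 10×60 - 60 = 540 min
Takt time = 540 / 490
= 1.10 min/unit


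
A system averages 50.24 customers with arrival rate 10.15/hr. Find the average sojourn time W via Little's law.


Little's law: L = λW → W = L / λ
= 50.24 / 10.15
= 4.95 hours


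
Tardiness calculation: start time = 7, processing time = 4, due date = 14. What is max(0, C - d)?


Completion = start + processing = 7 + 4 = 11
Tardiness = max(0, C - d) = max(0, 11 - 14)
= max(0, -3)
= 0


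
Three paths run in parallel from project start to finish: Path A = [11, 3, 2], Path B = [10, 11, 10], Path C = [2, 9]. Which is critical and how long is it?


Path A: 11 + 3 + 2 = 16
Path B: 10 + 11 + 10 = 31
Path C: 2 + 9 = 11
Critical path = longest = max(16, 31, 11)
= 31 (Path B)


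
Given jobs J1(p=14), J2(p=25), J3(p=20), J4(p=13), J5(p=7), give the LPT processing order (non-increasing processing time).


LPT: sort by longest processing time first
  J2: p=25
  J3: p=20
  J1: p=14
  J4: p=13
  J5: p=7
Order: J2 → J3 → J1 → J4 → J5


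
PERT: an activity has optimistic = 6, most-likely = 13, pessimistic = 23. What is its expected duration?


te = (o + 4m + p) / 6
= (6 + 4×13 + 23) / 6
= (6 + 52 + 23) / 6
= 81 / 6
= 13.50


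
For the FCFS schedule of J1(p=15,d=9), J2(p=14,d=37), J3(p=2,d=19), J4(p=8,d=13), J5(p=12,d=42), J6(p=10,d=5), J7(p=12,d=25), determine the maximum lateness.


Lateness per job (L = C - d):
  J1: C=15, d=9, L=6
  J2: C=29, d=37, L=-8
  J3: C=31, d=19, L=12
  J4: C=39, d=13, L=26
  J5: C=51, d=42, L=9
  J6: C=61, d=5, L=56
  J7: C=73, d=25, L=48
Lmax = max(6, -8, 12, 26, 9, 56, 48)
= 56


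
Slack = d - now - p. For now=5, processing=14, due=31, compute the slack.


Slack = due - current_time - processing
= 31 - 5 - 14
= 12


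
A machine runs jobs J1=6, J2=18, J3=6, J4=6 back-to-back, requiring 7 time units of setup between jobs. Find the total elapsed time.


Makespan = Σ processing + (n-1) × setup
= (6 + 18 + 6 + 6) + (4-1)×7
= 36 + 21
= 57 time units


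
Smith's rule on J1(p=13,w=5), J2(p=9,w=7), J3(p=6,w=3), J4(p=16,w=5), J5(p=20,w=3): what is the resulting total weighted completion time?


WSPT order (by p/w): J2 → J3 → J1 → J4 → J5
  J2: C=9, w·C=7×9=63
  J3: C=15, w·C=3×15=45
  J1: C=28, w·C=5×28=140
  J4: C=44, w·C=5×44=220
  J5: C=64, w·C=3×64=192
Σ w·C = 660
= 660


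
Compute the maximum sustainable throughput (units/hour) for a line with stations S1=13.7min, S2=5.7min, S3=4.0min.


Bottleneck = longest station time
Station times: [13.7, 5.7, 4.0]
Max = 13.7 min
Rate = 60 / 13.7
= 4.38 units/hour (bottleneck: 13.7min)


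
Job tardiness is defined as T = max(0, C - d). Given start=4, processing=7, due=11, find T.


Completion = start + processing = 4 + 7 = 11
Tardiness = max(0, C - d) = max(0, 11 - 11)
= max(0, 0)
= 0


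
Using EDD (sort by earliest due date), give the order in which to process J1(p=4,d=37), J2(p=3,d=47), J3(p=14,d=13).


EDD: sort by earliest due date
  J3: d=13, p=14
  J1: d=37, p=4
  J2: d=47, p=3
Order: J3 → J1 → J2


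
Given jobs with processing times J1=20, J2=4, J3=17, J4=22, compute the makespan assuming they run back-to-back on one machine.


Sequential makespan: sum all processing times
= 20 + 4 + 17 + 22
= 63 time units


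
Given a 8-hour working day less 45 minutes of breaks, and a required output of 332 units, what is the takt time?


Available = 8×60 - 45 = 435 min
Takt time = 435 / 332
= 1.31 min/unit


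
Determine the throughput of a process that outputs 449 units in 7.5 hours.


Throughput = units / time
= 449 / 7.5
= 59.9 units/hour


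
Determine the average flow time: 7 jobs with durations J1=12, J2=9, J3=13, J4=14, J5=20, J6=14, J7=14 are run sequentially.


Completion times:
  J1: completes at 12
  J2: completes at 21
  J3: completes at 34
  J4: completes at 48
  J5: completes at 68
  J6: completes at 82
  J7: completes at 96
Sum = 361
Average = 361/7
= 51.57


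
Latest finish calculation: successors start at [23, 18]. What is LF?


LF = min of all successor start times
Successors start at: [23, 18]
LF = min(23, 18)
= 18


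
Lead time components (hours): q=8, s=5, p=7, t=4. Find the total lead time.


Lead time = queue + setup + processing + transit
= 8 + 5 + 7 + 4
= 24 hours


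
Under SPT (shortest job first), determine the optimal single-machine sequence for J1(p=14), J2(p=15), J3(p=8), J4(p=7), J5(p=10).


SPT: sort by shortest processing time
  J4: p=7
  J3: p=8
  J5: p=10
  J1: p=14
  J2: p=15
Order: J4 → J3 → J5 → J1 → J2


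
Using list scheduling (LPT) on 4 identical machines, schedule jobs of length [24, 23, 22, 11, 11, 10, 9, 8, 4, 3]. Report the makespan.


Jobs (LPT sorted): [24, 23, 22, 11, 11, 10, 9, 8, 4, 3]
Machines: 4
  J=24 → Machine 1 (load: 0+24=24)
  J=23 → Machine 2 (load: 0+23=23)
  J=22 → Machine 3 (load: 0+22=22)
  J=11 → Machine 4 (load: 0+11=11)
  J=11 → Machine 4 (load: 11+11=22)
  J=10 → Machine 3 (load: 22+10=32)
  J=9 → Machine 4 (load: 22+9=31)
  J=8 → Machine 2 (load: 23+8=31)
  J=4 → Machine 1 (load: 24+4=28)
  J=3 → Machine 1 (load: 28+3=31)
Machine loads: [31, 31, 32, 31]
Makespan = max = 32 time units


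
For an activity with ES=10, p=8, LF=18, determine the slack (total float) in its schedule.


EF = ES + duration = 10 + 8 = 18
LS = LF - duration = 18 - 8 = 10
Total Float = LF - EF = 18 - 18
(or LS - ES = 10 - 10)
= 0


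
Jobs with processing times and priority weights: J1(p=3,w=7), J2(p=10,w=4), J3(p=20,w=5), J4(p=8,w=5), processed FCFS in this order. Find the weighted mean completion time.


Completion times:
  J1: C=3, w×C=7×3=21
  J2: C=13, w×C=4×13=52
  J3: C=33, w×C=5×33=165
  J4: C=41, w×C=5×41=205
Sum w×C = 443
Sum w = 21
Weighted avg = 443/21
= 21.10


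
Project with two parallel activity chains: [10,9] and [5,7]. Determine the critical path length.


Path A: 10 + 9 = 19
Path B: 5 + 7 = 12
Critical path = longest = max(19, 12)
= 19 (Path A)


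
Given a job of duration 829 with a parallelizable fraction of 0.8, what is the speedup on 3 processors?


Amdahl's law: T_p = T × ((1-p) + p/N)
= 829 × ((1-0.8) + 0.8/3)
= 829 × (0.20 + 0.2667)
= 829 × 0.4667
= 386.87
Speedup = 829/386.87
= 2.14×


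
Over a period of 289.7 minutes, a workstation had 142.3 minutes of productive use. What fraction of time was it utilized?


Utilization = busy / total × 100
= 142.3 / 289.7 × 100
= 49.1%


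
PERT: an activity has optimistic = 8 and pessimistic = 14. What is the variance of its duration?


σ² = ((p - o) / 6)² = (p - o)² / 36
= (14 - 8)² / 36
= 6² / 36
= 36 / 36
= 1.0000


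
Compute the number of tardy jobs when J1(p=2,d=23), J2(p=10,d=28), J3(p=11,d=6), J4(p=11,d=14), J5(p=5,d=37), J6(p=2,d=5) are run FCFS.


Completion vs due date:
  J1: C=2, d=23 → on time
  J2: C=12, d=28 → on time
  J3: C=23, d=6 → TARDY
  J4: C=34, d=14 → TARDY
  J5: C=39, d=37 → TARDY
  J6: C=41, d=5 → TARDY
Tardy jobs: J3, J4, J5, J6
Count = 4


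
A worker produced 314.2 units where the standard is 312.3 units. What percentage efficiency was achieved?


Efficiency = (actual / standard) × 100
= (314.2 / 312.3) × 100
= 100.6%


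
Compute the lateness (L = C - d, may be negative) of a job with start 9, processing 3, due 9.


Completion = 9 + 3 = 12
Lateness = C - d = 12 - 9
= 3


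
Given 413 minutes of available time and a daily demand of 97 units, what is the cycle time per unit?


Cycle time = available time / demand
= 413 / 97
= 4.26 min/unit


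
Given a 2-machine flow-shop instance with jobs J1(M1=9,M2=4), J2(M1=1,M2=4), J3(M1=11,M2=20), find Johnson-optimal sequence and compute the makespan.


Johnson's rule:
Group 1 (M1≤M2, sort by M1): ['J2', 'J3']
Group 2 (M1>M2, sort desc M2): ['J1']
Sequence: J2 → J3 → J1
Makespan calculation:
  J2: M1 done=1, M2 done=5
  J3: M1 done=12, M2 done=32
  J1: M1 done=21, M2 done=36
= Sequence: J2 → J3 → J1, Makespan: 36


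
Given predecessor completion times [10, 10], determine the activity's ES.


ES = max of all predecessor completion times
Predecessors: [10, 10]
ES = max(10, 10)
= 10


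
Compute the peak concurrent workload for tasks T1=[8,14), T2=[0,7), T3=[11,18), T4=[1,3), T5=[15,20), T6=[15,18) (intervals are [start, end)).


Check each time point for overlaps:
  t=15: 3 tasks active (T3, T5, T6)
Max concurrent = 3


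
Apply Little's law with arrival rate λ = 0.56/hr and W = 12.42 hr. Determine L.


Little's law: L = λ × W
= 0.56 × 12.42
= 6.96


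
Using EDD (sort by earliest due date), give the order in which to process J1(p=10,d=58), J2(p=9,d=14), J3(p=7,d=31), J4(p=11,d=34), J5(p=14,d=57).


EDD: sort by earliest due date
  J2: d=14, p=9
  J3: d=31, p=7
  J4: d=34, p=11
  J5: d=57, p=14
  J1: d=58, p=10
Order: J2 → J3 → J4 → J5 → J1


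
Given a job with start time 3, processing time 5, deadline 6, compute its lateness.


Completion = 3 + 5 = 8
Lateness = C - d = 8 - 6
= 2


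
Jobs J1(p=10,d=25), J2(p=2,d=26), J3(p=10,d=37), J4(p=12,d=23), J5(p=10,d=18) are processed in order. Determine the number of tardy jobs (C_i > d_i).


Completion vs due date:
  J1: C=10, d=25 → on time
  J2: C=12, d=26 → on time
  J3: C=22, d=37 → on time
  J4: C=34, d=23 → TARDY
  J5: C=44, d=18 → TARDY
Tardy jobs: J4, J5
Count = 2


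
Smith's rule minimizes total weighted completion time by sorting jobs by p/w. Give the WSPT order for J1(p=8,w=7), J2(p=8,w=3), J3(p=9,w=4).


WSPT (Smith's rule): sort by p/w ascending
  J1: p/w = 8/7 = 1.143
  J3: p/w = 9/4 = 2.250
  J2: p/w = 8/3 = 2.667
Order: J1 → J3 → J2


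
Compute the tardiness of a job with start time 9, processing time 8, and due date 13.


Completion = start + processing = 9 + 8 = 17
Tardiness = max(0, C - d) = max(0, 17 - 13)
= max(0, 4)
= 4


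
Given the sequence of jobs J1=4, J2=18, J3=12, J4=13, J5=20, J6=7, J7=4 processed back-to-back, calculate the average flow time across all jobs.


Completion times:
  J1: completes at 4
  J2: completes at 22
  J3: completes at 34
  J4: completes at 47
  J5: completes at 67
  J6: completes at 74
  J7: completes at 78
Sum = 326
Average = 326/7
= 46.57


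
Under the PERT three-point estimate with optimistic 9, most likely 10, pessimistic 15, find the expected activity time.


te = (o + 4m + p) / 6
= (9 + 4×10 + 15) / 6
= (9 + 40 + 15) / 6
= 64 / 6
= 10.67


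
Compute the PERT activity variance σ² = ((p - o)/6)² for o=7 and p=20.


σ² = ((p - o) / 6)² = (p - o)² / 36
= (20 - 7)² / 36
= 13² / 36
= 169 / 36
= 4.6944


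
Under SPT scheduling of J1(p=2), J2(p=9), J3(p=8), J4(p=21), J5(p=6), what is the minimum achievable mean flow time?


SPT order: J1 → J5 → J3 → J2 → J4
Completion times:
  J1: C=2
  J5: C=8
  J3: C=16
  J2: C=25
  J4: C=46
Sum = 97, n = 5
Mean flow = 97/5
= 19.40


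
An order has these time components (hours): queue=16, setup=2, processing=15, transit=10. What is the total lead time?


Lead time = queue + setup + processing + transit
= 16 + 2 + 15 + 10
= 43 hours


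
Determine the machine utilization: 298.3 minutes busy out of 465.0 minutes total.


Utilization = busy / total × 100
= 298.3 / 465.0 × 100
= 64.2%


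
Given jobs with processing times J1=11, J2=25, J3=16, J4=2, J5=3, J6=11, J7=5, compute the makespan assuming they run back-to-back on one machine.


Sequential makespan: sum all processing times
= 11 + 25 + 16 + 2 + 3 + 11 + 5
= 73 time units


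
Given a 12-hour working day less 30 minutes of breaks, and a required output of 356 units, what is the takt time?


Available = 12×60 - 30 = 690 min
Takt time = 690 / 356
= 1.94 min/unit


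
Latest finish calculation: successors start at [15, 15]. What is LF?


LF = min of all successor start times
Successors start at: [15, 15]
LF = min(15, 15)
= 15


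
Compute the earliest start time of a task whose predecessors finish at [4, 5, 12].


ES = max of all predecessor completion times
Predecessors: [4, 5, 12]
ES = max(4, 5, 12)
= 12


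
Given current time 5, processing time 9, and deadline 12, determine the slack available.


Slack = due - current_time - processing
= 12 - 5 - 9
= -2


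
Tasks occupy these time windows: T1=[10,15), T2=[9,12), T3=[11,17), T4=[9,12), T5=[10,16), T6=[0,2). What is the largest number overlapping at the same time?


Check each time point for overlaps:
  t=11: 5 tasks active (T1, T2, T3, T4, T5)
Max concurrent = 5


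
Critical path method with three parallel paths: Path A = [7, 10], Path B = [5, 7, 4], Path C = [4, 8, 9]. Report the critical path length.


Path A: 7 + 10 = 17
Path B: 5 + 7 + 4 = 16
Path C: 4 + 8 + 9 = 21
Critical path = longest = max(17, 16, 21)
= 21 (Path C)


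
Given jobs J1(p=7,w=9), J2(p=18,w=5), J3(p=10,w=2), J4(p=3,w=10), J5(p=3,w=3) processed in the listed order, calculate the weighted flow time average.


Completion times:
  J1: C=7, w×C=9×7=63
  J2: C=25, w×C=5×25=125
  J3: C=35, w×C=2×35=70
  J4: C=38, w×C=10×38=380
  J5: C=41, w×C=3×41=123
Sum w×C = 761
Sum w = 29
Weighted avg = 761/29
= 26.24


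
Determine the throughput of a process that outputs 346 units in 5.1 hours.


Throughput = units / time
= 346 / 5.1
= 67.8 units/hour


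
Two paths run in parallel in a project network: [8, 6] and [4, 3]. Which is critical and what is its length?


Path A: 8 + 6 = 14
Path B: 4 + 3 = 7
Critical path = longest = max(14, 7)
= 14 (Path A)


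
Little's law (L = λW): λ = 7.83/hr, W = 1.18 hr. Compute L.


Little's law: L = λ × W
= 7.83 × 1.18
= 9.24


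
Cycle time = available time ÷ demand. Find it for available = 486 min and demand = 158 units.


Cycle time = available time / demand
= 486 / 158
= 3.08 min/unit


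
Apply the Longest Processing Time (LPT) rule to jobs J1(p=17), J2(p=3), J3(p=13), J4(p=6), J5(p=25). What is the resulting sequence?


LPT: sort by longest processing time first
  J5: p=25
  J1: p=17
  J3: p=13
  J4: p=6
  J2: p=3
Order: J5 → J1 → J3 → J4 → J2


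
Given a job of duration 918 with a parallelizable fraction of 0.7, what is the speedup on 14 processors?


Amdahl's law: T_p = T × ((1-p) + p/N)
= 918 × ((1-0.7) + 0.7/14)
= 918 × (0.30 + 0.0500)
= 918 × 0.3500
= 321.30
Speedup = 918/321.30
= 2.86×


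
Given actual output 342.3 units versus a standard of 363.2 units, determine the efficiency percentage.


Efficiency = (actual / standard) × 100
= (342.3 / 363.2) × 100
= 94.2%


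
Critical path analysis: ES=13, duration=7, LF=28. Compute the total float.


EF = ES + duration = 13 + 7 = 20
LS = LF - duration = 28 - 7 = 21
Total Float = LF - EF = 28 - 20
(or LS - ES = 21 - 13)
= 8


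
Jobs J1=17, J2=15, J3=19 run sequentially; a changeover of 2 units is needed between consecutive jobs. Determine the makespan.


Makespan = Σ processing + (n-1) × setup
= (17 + 15 + 19) + (3-1)×2
= 51 + 4
= 55 time units


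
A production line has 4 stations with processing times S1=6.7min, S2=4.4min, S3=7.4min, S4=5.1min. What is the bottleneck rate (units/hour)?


Bottleneck = longest station time
Station times: [6.7, 4.4, 7.4, 5.1]
Max = 7.4 min
Rate = 60 / 7.4
= 8.11 units/hour (bottleneck: 7.4min)


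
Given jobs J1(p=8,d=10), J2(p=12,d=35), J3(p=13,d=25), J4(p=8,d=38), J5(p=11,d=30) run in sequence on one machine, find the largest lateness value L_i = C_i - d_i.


Lateness per job (L = C - d):
  J1: C=8, d=10, L=-2
  J2: C=20, d=35, L=-15
  J3: C=33, d=25, L=8
  J4: C=41, d=38, L=3
  J5: C=52, d=30, L=22
Lmax = max(-2, -15, 8, 3, 22)
= 22


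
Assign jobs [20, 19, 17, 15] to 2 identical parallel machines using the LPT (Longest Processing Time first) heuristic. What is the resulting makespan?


Jobs (LPT sorted): [20, 19, 17, 15]
Machines: 2
  J=20 → Machine 1 (load: 0+20=20)
  J=19 → Machine 2 (load: 0+19=19)
  J=17 → Machine 2 (load: 19+17=36)
  J=15 → Machine 1 (load: 20+15=35)
Machine loads: [35, 36]
Makespan = max = 36 time units


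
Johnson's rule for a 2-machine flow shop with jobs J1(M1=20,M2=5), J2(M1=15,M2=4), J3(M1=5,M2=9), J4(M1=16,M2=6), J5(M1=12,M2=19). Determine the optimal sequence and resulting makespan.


Johnson's rule:
Group 1 (M1≤M2, sort by M1): ['J3', 'J5']
Group 2 (M1>M2, sort desc M2): ['J4', 'J1', 'J2']
Sequence: J3 → J5 → J4 → J1 → J2
Makespan calculation:
  J3: M1 done=5, M2 done=14
  J5: M1 done=17, M2 done=36
  J4: M1 done=33, M2 done=42
  J1: M1 done=53, M2 done=58
  J2: M1 done=68, M2 done=72
= Sequence: J3 → J5 → J4 → J1 → J2, Makespan: 72


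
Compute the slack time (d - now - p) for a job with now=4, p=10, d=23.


Slack = due - current_time - processing
= 23 - 4 - 10
= 9


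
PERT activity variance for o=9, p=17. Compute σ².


σ² = ((p - o) / 6)² = (p - o)² / 36
= (17 - 9)² / 36
= 8² / 36
= 64 / 36
= 1.7778


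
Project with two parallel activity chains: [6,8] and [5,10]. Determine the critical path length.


Path A: 6 + 8 = 14
Path B: 5 + 10 = 15
Critical path = longest = max(14, 15)
= 15 (Path B)


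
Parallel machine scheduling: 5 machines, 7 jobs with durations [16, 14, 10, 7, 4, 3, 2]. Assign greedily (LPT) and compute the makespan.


Jobs (LPT sorted): [16, 14, 10, 7, 4, 3, 2]
Machines: 5
  J=16 → Machine 1 (load: 0+16=16)
  J=14 → Machine 2 (load: 0+14=14)
  J=10 → Machine 3 (load: 0+10=10)
  J=7 → Machine 4 (load: 0+7=7)
  J=4 → Machine 5 (load: 0+4=4)
  J=3 → Machine 5 (load: 4+3=7)
  J=2 → Machine 4 (load: 7+2=9)
Machine loads: [16, 14, 10, 9, 7]
Makespan = max = 16 time units


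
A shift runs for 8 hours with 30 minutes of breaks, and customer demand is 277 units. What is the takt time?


Available = 8×60 - 30 = 450 min
Takt time = 450 / 277
= 1.62 min/unit


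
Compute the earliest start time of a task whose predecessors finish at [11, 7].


ES = max of all predecessor completion times
Predecessors: [11, 7]
ES = max(11, 7)
= 11


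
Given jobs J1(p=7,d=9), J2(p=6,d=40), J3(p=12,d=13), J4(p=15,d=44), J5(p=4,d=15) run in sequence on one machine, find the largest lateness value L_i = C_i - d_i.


Lateness per job (L = C - d):
  J1: C=7, d=9, L=-2
  J2: C=13, d=40, L=-27
  J3: C=25, d=13, L=12
  J4: C=40, d=44, L=-4
  J5: C=44, d=15, L=29
Lmax = max(-2, -27, 12, -4, 29)
= 29


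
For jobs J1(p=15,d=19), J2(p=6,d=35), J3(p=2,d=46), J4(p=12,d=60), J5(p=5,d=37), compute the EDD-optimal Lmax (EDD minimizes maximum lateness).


EDD order: J1 → J2 → J5 → J3 → J4
Completion and lateness:
  J1: C=15, d=19, L=15-19=-4
  J2: C=21, d=35, L=21-35=-14
  J5: C=26, d=37, L=26-37=-11
  J3: C=28, d=46, L=28-46=-18
  J4: C=40, d=60, L=40-60=-20
Lmax = max(-4, -14, -11, -18, -20)
= -4


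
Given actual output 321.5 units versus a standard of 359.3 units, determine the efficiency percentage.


Efficiency = (actual / standard) × 100
= (321.5 / 359.3) × 100
= 89.5%


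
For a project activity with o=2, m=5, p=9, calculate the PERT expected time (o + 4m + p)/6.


te = (o + 4m + p) / 6
= (2 + 4×5 + 9) / 6
= (2 + 20 + 9) / 6
= 31 / 6
= 5.17


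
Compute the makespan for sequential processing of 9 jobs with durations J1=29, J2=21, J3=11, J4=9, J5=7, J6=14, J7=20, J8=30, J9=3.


Sequential makespan: sum all processing times
= 29 + 21 + 11 + 9 + 7 + 14 + 20 + 30 + 3
= 144 time units


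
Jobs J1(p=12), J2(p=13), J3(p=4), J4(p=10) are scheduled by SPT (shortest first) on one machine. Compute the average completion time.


SPT order: J3 → J4 → J1 → J2
Completion times:
  J3: C=4
  J4: C=14
  J1: C=26
  J2: C=39
Sum = 83, n = 4
Mean flow = 83/4
= 20.75


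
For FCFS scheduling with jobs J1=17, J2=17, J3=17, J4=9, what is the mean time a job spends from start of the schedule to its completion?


Completion times:
  J1: completes at 17
  J2: completes at 34
  J3: completes at 51
  J4: completes at 60
Sum = 162
Average = 162/4
= 40.50


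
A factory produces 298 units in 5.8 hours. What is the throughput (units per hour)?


Throughput = units / time
= 298 / 5.8
= 51.4 units/hour


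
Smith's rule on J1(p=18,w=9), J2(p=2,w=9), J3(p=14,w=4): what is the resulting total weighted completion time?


WSPT order (by p/w): J2 → J1 → J3
  J2: C=2, w·C=9×2=18
  J1: C=20, w·C=9×20=180
  J3: C=34, w·C=4×34=136
Σ w·C = 334
= 334


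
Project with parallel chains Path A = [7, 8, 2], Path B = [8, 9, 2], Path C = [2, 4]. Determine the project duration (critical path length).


Path A: 7 + 8 + 2 = 17
Path B: 8 + 9 + 2 = 19
Path C: 2 + 4 = 6
Critical path = longest = max(17, 19, 6)
= 19 (Path B)


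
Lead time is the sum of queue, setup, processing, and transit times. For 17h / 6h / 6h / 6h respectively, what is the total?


Lead time = queue + setup + processing + transit
= 17 + 6 + 6 + 6
= 35 hours


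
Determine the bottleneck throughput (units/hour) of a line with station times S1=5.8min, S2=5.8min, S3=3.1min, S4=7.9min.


Bottleneck = longest station time
Station times: [5.8, 5.8, 3.1, 7.9]
Max = 7.9 min
Rate = 60 / 7.9
= 7.59 units/hour (bottleneck: 7.9min)


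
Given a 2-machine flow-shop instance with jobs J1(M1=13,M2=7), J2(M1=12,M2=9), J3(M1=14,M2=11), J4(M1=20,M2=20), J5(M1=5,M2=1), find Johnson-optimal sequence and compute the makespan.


Johnson's rule:
Group 1 (M1≤M2, sort by M1): ['J4']
Group 2 (M1>M2, sort desc M2): ['J3', 'J2', 'J1', 'J5']
Sequence: J4 → J3 → J2 → J1 → J5
Makespan calculation:
  J4: M1 done=20, M2 done=40
  J3: M1 done=34, M2 done=51
  J2: M1 done=46, M2 done=60
  J1: M1 done=59, M2 done=67
  J5: M1 done=64, M2 done=68
= Sequence: J4 → J3 → J2 → J1 → J5, Makespan: 68
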